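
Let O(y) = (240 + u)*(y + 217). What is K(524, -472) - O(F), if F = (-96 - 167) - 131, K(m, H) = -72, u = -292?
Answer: -9276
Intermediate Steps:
F = -394 (F = -263 - 131 = -394)
O(y) = -11284 - 52*y (O(y) = (240 - 292)*(y + 217) = -52*(217 + y) = -11284 - 52*y)
K(524, -472) - O(F) = -72 - (-11284 - 52*(-394)) = -72 - (-11284 + 20488) = -72 - 1*9204 = -72 - 9204 = -9276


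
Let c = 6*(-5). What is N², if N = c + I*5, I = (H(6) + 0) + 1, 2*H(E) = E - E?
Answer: 625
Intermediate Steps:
H(E) = 0 (H(E) = (E - E)/2 = (½)*0 = 0)
c = -30
I = 1 (I = (0 + 0) + 1 = 0 + 1 = 1)
N = -25 (N = -30 + 1*5 = -30 + 5 = -25)
N² = (-25)² = 625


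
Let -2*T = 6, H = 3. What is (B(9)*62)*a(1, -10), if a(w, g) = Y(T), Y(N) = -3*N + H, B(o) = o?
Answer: 6696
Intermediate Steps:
T = -3 (T = -1/2*6 = -3)
Y(N) = 3 - 3*N (Y(N) = -3*N + 3 = 3 - 3*N)
a(w, g) = 12 (a(w, g) = 3 - 3*(-3) = 3 + 9 = 12)
(B(9)*62)*a(1, -10) = (9*62)*12 = 558*12 = 6696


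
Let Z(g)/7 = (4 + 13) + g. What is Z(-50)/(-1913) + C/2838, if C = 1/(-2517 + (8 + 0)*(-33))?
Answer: 1823160505/15098310414 ≈ 0.12075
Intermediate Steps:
Z(g) = 119 + 7*g (Z(g) = 7*((4 + 13) + g) = 7*(17 + g) = 119 + 7*g)
C = -1/2781 (C = 1/(-2517 + 8*(-33)) = 1/(-2517 - 264) = 1/(-2781) = -1/2781 ≈ -0.00035958)
Z(-50)/(-1913) + C/2838 = (119 + 7*(-50))/(-1913) - 1/2781/2838 = (119 - 350)*(-1/1913) - 1/2781*1/2838 = -231*(-1/1913) - 1/7892478 = 231/1913 - 1/7892478 = 1823160505/15098310414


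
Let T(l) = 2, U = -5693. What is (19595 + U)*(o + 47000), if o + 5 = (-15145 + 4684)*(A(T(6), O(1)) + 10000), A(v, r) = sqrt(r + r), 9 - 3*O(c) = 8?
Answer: -1453634895510 - 48476274*sqrt(6) ≈ -1.4538e+12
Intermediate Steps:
O(c) = 1/3 (O(c) = 3 - 1/3*8 = 3 - 8/3 = 1/3)
A(v, r) = sqrt(2)*sqrt(r) (A(v, r) = sqrt(2*r) = sqrt(2)*sqrt(r))
o = -104610005 - 3487*sqrt(6) (o = -5 + (-15145 + 4684)*(sqrt(2)*sqrt(1/3) + 10000) = -5 - 10461*(sqrt(2)*(sqrt(3)/3) + 10000) = -5 - 10461*(sqrt(6)/3 + 10000) = -5 - 10461*(10000 + sqrt(6)/3) = -5 + (-104610000 - 3487*sqrt(6)) = -104610005 - 3487*sqrt(6) ≈ -1.0462e+8)
(19595 + U)*(o + 47000) = (19595 - 5693)*((-104610005 - 3487*sqrt(6)) + 47000) = 13902*(-104563005 - 3487*sqrt(6)) = -1453634895510 - 48476274*sqrt(6)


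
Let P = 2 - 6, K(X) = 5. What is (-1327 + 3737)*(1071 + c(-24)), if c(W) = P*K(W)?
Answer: 2532910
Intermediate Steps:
P = -4 (P = 2 - 1*6 = 2 - 6 = -4)
c(W) = -20 (c(W) = -4*5 = -20)
(-1327 + 3737)*(1071 + c(-24)) = (-1327 + 3737)*(1071 - 20) = 2410*1051 = 2532910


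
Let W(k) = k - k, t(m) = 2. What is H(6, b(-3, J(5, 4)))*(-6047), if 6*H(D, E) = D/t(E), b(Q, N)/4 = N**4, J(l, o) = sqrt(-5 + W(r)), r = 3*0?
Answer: -6047/2 ≈ -3023.5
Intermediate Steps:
r = 0
W(k) = 0
J(l, o) = I*sqrt(5) (J(l, o) = sqrt(-5 + 0) = sqrt(-5) = I*sqrt(5))
b(Q, N) = 4*N**4
H(D, E) = D/12 (H(D, E) = (D/2)/6 = D/12)
H(6, b(-3, J(5, 4)))*(-6047) = ((1/12)*6)*(-6047) = (1/2)*(-6047) = -6047/2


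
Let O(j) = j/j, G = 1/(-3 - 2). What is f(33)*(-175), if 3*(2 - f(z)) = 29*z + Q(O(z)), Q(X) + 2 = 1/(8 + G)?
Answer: 6477800/117 ≈ 55366.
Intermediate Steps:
G = -1/5 (G = 1/(-5) = -1/5 ≈ -0.20000)
O(j) = 1
Q(X) = -73/39 (Q(X) = -2 + 1/(8 - 1/5) = -2 + 1/(39/5) = -2 + 5/39 = -73/39)
f(z) = 307/117 - 29*z/3 (f(z) = 2 - (29*z - 73/39)/3 = 2 - (-73/39 + 29*z)/3 = 2 + (73/117 - 29*z/3) = 307/117 - 29*z/3)
f(33)*(-175) = (307/117 - 29/3*33)*(-175) = (307/117 - 319)*(-175) = -37016/117*(-175) = 6477800/117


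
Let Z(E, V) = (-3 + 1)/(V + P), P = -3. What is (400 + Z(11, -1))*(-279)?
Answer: -223479/2 ≈ -1.1174e+5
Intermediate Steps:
Z(E, V) = -2/(-3 + V) (Z(E, V) = (-3 + 1)/(V - 3) = -2/(-3 + V))
(400 + Z(11, -1))*(-279) = (400 - 2/(-3 - 1))*(-279) = (400 - 2/(-4))*(-279) = (400 - 2*(-¼))*(-279) = (400 + ½)*(-279) = (801/2)*(-279) = -223479/2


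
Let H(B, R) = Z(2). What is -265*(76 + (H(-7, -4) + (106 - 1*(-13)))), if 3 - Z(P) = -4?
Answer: -53530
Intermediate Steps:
Z(P) = 7 (Z(P) = 3 - 1*(-4) = 3 + 4 = 7)
H(B, R) = 7
-265*(76 + (H(-7, -4) + (106 - 1*(-13)))) = -265*(76 + (7 + (106 - 1*(-13)))) = -265*(76 + (7 + (106 + 13))) = -265*(76 + (7 + 119)) = -265*(76 + 126) = -265*202 = -53530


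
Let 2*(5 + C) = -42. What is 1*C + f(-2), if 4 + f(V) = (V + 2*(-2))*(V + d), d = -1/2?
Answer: -15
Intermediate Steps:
C = -26 (C = -5 + (½)*(-42) = -5 - 21 = -26)
d = -½ (d = -1*½ = -½ ≈ -0.50000)
f(V) = -4 + (-4 + V)*(-½ + V) (f(V) = -4 + (V + 2*(-2))*(V - ½) = -4 + (V - 4)*(-½ + V) = -4 + (-4 + V)*(-½ + V))
1*C + f(-2) = 1*(-26) + (-2 + (-2)² - 9/2*(-2)) = -26 + (-2 + 4 + 9) = -26 + 11 = -15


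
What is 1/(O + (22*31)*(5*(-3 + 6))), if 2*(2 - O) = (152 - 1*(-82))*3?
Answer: 1/9881 ≈ 0.00010120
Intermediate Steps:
O = -349 (O = 2 - (152 - 1*(-82))*3/2 = 2 - (152 + 82)*3/2 = 2 - 117*3 = 2 - ½*702 = 2 - 351 = -349)
1/(O + (22*31)*(5*(-3 + 6))) = 1/(-349 + (22*31)*(5*(-3 + 6))) = 1/(-349 + 682*(5*3)) = 1/(-349 + 682*15) = 1/(-349 + 10230) = 1/9881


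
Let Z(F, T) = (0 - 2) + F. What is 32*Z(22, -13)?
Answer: 640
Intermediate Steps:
Z(F, T) = -2 + F
32*Z(22, -13) = 32*(-2 + 22) = 32*20 = 640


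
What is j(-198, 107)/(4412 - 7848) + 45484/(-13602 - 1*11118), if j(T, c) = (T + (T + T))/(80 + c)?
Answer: -165967283/90246540 ≈ -1.8390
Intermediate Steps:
j(T, c) = 3*T/(80 + c) (j(T, c) = (T + 2*T)/(80 + c) = (3*T)/(80 + c) = 3*T/(80 + c))
j(-198, 107)/(4412 - 7848) + 45484/(-13602 - 1*11118) = (3*(-198)/(80 + 107))/(4412 - 7848) + 45484/(-13602 - 1*11118) = (3*(-198)/187)/(-3436) + 45484/(-13602 - 11118) = (3*(-198)*(1/187))*(-1/3436) + 45484/(-24720) = -54/17*(-1/3436) + 45484*(-1/24720) = 27/29206 - 11371/6180 = -165967283/90246540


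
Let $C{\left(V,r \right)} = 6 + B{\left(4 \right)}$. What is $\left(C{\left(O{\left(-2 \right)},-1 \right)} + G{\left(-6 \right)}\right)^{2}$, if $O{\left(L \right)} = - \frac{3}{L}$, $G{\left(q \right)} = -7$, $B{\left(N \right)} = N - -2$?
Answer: $25$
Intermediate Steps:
$B{\left(N \right)} = 2 + N$ ($B{\left(N \right)} = N + 2 = 2 + N$)
$C{\left(V,r \right)} = 12$ ($C{\left(V,r \right)} = 6 + \left(2 + 4\right) = 6 + 6 = 12$)
$\left(C{\left(O{\left(-2 \right)},-1 \right)} + G{\left(-6 \right)}\right)^{2} = \left(12 - 7\right)^{2} = 5^{2} = 25$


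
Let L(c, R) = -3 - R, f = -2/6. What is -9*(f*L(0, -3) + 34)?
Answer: -306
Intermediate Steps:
f = -⅓ (f = -2*⅙ = -⅓ ≈ -0.33333)
-9*(f*L(0, -3) + 34) = -9*(-(-3 - 1*(-3))/3 + 34) = -9*(-(-3 + 3)/3 + 34) = -9*(-⅓*0 + 34) = -9*(0 + 34) = -9*34 = -306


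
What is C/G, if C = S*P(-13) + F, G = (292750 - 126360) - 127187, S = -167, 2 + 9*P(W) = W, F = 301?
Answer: 1738/117609 ≈ 0.014778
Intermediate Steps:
P(W) = -2/9 + W/9
G = 39203 (G = 166390 - 127187 = 39203)
C = 1738/3 (C = -167*(-2/9 + (⅑)*(-13)) + 301 = -167*(-2/9 - 13/9) + 301 = -167*(-5/3) + 301 = 835/3 + 301 = 1738/3 ≈ 579.33)
C/G = (1738/3)/39203 = (1738/3)*(1/39203) = 1738/117609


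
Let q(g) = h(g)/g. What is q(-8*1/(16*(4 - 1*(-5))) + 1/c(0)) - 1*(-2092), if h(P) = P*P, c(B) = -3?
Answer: 37649/18 ≈ 2091.6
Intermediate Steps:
h(P) = P²
q(g) = g (q(g) = g²/g = g)
q(-8*1/(16*(4 - 1*(-5))) + 1/c(0)) - 1*(-2092) = (-8*1/(16*(4 - 1*(-5))) + 1/(-3)) - 1*(-2092) = (-8*1/(16*(4 + 5)) + 1*(-⅓)) + 2092 = (-8/((9*4)*4) - ⅓) + 2092 = (-8/(36*4) - ⅓) + 2092 = (-8/144 - ⅓) + 2092 = (-8*1/144 - ⅓) + 2092 = (-1/18 - ⅓) + 2092 = -7/18 + 2092 = 37649/18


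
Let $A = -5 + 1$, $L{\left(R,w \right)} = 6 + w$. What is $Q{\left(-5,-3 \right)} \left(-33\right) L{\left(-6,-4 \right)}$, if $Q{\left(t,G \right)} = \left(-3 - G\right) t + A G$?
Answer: $-792$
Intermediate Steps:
$A = -4$
$Q{\left(t,G \right)} = - 4 G + t \left(-3 - G\right)$ ($Q{\left(t,G \right)} = \left(-3 - G\right) t - 4 G = t \left(-3 - G\right) - 4 G = - 4 G + t \left(-3 - G\right)$)
$Q{\left(-5,-3 \right)} \left(-33\right) L{\left(-6,-4 \right)} = \left(\left(-4\right) \left(-3\right) - -15 - \left(-3\right) \left(-5\right)\right) \left(-33\right) \left(6 - 4\right) = \left(12 + 15 - 15\right) \left(-33\right) 2 = 12 \left(-33\right) 2 = \left(-396\right) 2 = -792$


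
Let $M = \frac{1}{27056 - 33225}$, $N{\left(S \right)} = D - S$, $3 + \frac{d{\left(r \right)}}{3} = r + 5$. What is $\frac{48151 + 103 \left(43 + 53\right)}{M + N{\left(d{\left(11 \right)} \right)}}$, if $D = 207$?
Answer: $\frac{358042591}{1036391} \approx 345.47$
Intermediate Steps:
$d{\left(r \right)} = 6 + 3 r$ ($d{\left(r \right)} = -9 + 3 \left(r + 5\right) = -9 + 3 \left(5 + r\right) = -9 + \left(15 + 3 r\right) = 6 + 3 r$)
$N{\left(S \right)} = 207 - S$
$M = - \frac{1}{6169}$ ($M = \frac{1}{27056 - 33225} = \frac{1}{-6169} = - \frac{1}{6169} \approx -0.0001621$)
$\frac{48151 + 103 \left(43 + 53\right)}{M + N{\left(d{\left(11 \right)} \right)}} = \frac{48151 + 103 \left(43 + 53\right)}{- \frac{1}{6169} + \left(207 - \left(6 + 3 \cdot 11\right)\right)} = \frac{48151 + 103 \cdot 96}{- \frac{1}{6169} + \left(207 - \left(6 + 33\right)\right)} = \frac{48151 + 9888}{- \frac{1}{6169} + \left(207 - 39\right)} = \frac{58039}{- \frac{1}{6169} + \left(207 - 39\right)} = \frac{58039}{- \frac{1}{6169} + 168} = \frac{58039}{\frac{1036391}{6169}} = 58039 \cdot \frac{6169}{1036391} = \frac{358042591}{1036391}$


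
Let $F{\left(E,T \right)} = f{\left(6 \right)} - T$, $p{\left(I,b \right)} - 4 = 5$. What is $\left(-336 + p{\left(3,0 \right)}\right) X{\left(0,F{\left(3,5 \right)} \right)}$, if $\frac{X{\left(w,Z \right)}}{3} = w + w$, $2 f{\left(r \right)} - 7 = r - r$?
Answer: $0$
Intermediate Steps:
$p{\left(I,b \right)} = 9$ ($p{\left(I,b \right)} = 4 + 5 = 9$)
$f{\left(r \right)} = \frac{7}{2}$ ($f{\left(r \right)} = \frac{7}{2} + \frac{r - r}{2} = \frac{7}{2} + \frac{1}{2} \cdot 0 = \frac{7}{2} + 0 = \frac{7}{2}$)
$F{\left(E,T \right)} = \frac{7}{2} - T$
$X{\left(w,Z \right)} = 6 w$ ($X{\left(w,Z \right)} = 3 \left(w + w\right) = 3 \cdot 2 w = 6 w$)
$\left(-336 + p{\left(3,0 \right)}\right) X{\left(0,F{\left(3,5 \right)} \right)} = \left(-336 + 9\right) 6 \cdot 0 = \left(-327\right) 0 = 0$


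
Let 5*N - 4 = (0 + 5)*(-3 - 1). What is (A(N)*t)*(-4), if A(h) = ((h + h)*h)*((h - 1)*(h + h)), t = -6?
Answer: 8257536/625 ≈ 13212.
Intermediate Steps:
N = -16/5 (N = 4/5 + ((0 + 5)*(-3 - 1))/5 = 4/5 + (5*(-4))/5 = 4/5 + (1/5)*(-20) = 4/5 - 4 = -16/5 ≈ -3.2000)
A(h) = 4*h**3*(-1 + h) (A(h) = ((2*h)*h)*((-1 + h)*(2*h)) = (2*h**2)*(2*h*(-1 + h)) = 4*h**3*(-1 + h))
(A(N)*t)*(-4) = ((4*(-16/5)**3*(-1 - 16/5))*(-6))*(-4) = ((4*(-4096/125)*(-21/5))*(-6))*(-4) = ((344064/625)*(-6))*(-4) = -2064384/625*(-4) = 8257536/625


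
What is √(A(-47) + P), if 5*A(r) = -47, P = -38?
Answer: I*√1185/5 ≈ 6.8848*I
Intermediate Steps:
A(r) = -47/5 (A(r) = (⅕)*(-47) = -47/5)
√(A(-47) + P) = √(-47/5 - 38) = √(-237/5) = I*√1185/5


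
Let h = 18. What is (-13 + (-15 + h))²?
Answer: 100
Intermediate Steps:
(-13 + (-15 + h))² = (-13 + (-15 + 18))² = (-13 + 3)² = (-10)² = 100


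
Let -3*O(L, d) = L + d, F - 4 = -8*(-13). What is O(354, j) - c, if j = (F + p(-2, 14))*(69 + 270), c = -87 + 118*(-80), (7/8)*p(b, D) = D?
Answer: -4603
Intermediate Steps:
p(b, D) = 8*D/7
F = 108 (F = 4 - 8*(-13) = 4 + 104 = 108)
c = -9527 (c = -87 - 9440 = -9527)
j = 42036 (j = (108 + (8/7)*14)*(69 + 270) = (108 + 16)*339 = 124*339 = 42036)
O(L, d) = -L/3 - d/3 (O(L, d) = -(L + d)/3 = -L/3 - d/3)
O(354, j) - c = (-⅓*354 - ⅓*42036) - 1*(-9527) = (-118 - 14012) + 9527 = -14130 + 9527 = -4603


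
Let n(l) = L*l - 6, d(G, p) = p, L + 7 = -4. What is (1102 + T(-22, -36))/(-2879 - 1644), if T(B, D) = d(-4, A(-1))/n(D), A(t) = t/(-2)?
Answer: -859561/3527940 ≈ -0.24364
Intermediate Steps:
L = -11 (L = -7 - 4 = -11)
A(t) = -t/2 (A(t) = t*(-1/2) = -t/2)
n(l) = -6 - 11*l (n(l) = -11*l - 6 = -6 - 11*l)
T(B, D) = 1/(2*(-6 - 11*D)) (T(B, D) = (-1/2*(-1))/(-6 - 11*D) = 1/(2*(-6 - 11*D)))
(1102 + T(-22, -36))/(-2879 - 1644) = (1102 - 1/(12 + 22*(-36)))/(-2879 - 1644) = (1102 - 1/(12 - 792))/(-4523) = (1102 - 1/(-780))*(-1/4523) = (1102 - 1*(-1/780))*(-1/4523) = (1102 + 1/780)*(-1/4523) = (859561/780)*(-1/4523) = -859561/3527940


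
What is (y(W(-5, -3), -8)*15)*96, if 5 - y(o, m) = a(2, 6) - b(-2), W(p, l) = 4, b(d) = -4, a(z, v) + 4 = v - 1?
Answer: 0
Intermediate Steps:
a(z, v) = -5 + v (a(z, v) = -4 + (v - 1) = -4 + (-1 + v) = -5 + v)
y(o, m) = 0 (y(o, m) = 5 - ((-5 + 6) - 1*(-4)) = 5 - (1 + 4) = 5 - 1*5 = 5 - 5 = 0)
(y(W(-5, -3), -8)*15)*96 = (0*15)*96 = 0*96 = 0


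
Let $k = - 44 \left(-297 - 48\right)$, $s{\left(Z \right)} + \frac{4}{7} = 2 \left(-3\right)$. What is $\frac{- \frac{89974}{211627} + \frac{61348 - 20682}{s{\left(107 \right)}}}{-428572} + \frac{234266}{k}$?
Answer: $\frac{5316799986285761}{344196658213980} \approx 15.447$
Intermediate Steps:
$s{\left(Z \right)} = - \frac{46}{7}$ ($s{\left(Z \right)} = - \frac{4}{7} + 2 \left(-3\right) = - \frac{4}{7} - 6 = - \frac{46}{7}$)
$k = 15180$ ($k = \left(-44\right) \left(-345\right) = 15180$)
$\frac{- \frac{89974}{211627} + \frac{61348 - 20682}{s{\left(107 \right)}}}{-428572} + \frac{234266}{k} = \frac{- \frac{89974}{211627} + \frac{61348 - 20682}{- \frac{46}{7}}}{-428572} + \frac{234266}{15180} = \left(\left(-89974\right) \frac{1}{211627} + 40666 \left(- \frac{7}{46}\right)\right) \left(- \frac{1}{428572}\right) + 234266 \cdot \frac{1}{15180} = \left(- \frac{89974}{211627} - \frac{142331}{23}\right) \left(- \frac{1}{428572}\right) + \frac{117133}{7590} = \left(- \frac{30123151939}{4867421}\right) \left(- \frac{1}{428572}\right) + \frac{117133}{7590} = \frac{30123151939}{2086040352812} + \frac{117133}{7590} = \frac{5316799986285761}{344196658213980}$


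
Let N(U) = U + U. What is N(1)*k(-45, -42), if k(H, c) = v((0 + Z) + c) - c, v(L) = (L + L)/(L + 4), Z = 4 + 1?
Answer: 2920/33 ≈ 88.485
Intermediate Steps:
N(U) = 2*U
Z = 5
v(L) = 2*L/(4 + L) (v(L) = (2*L)/(4 + L) = 2*L/(4 + L))
k(H, c) = -c + 2*(5 + c)/(9 + c) (k(H, c) = 2*((0 + 5) + c)/(4 + ((0 + 5) + c)) - c = 2*(5 + c)/(4 + (5 + c)) - c = 2*(5 + c)/(9 + c) - c = -c + 2*(5 + c)/(9 + c))
N(1)*k(-45, -42) = (2*1)*((10 - 1*(-42)**2 - 7*(-42))/(9 - 42)) = 2*((10 - 1*1764 + 294)/(-33)) = 2*(-(10 - 1764 + 294)/33) = 2*(-1/33*(-1460)) = 2*(1460/33) = 2920/33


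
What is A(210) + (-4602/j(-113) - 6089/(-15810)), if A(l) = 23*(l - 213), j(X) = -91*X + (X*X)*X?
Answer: -259004723699/3774937890 ≈ -68.612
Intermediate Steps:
j(X) = X³ - 91*X (j(X) = -91*X + X²*X = -91*X + X³ = X³ - 91*X)
A(l) = -4899 + 23*l (A(l) = 23*(-213 + l) = -4899 + 23*l)
A(210) + (-4602/j(-113) - 6089/(-15810)) = (-4899 + 23*210) + (-4602*(-1/(113*(-91 + (-113)²))) - 6089/(-15810)) = (-4899 + 4830) + (-4602*(-1/(113*(-91 + 12769))) - 6089*(-1/15810)) = -69 + (-4602/((-113*12678)) + 6089/15810) = -69 + (-4602/(-1432614) + 6089/15810) = -69 + (-4602*(-1/1432614) + 6089/15810) = -69 + (767/238769 + 6089/15810) = -69 + 1465990711/3774937890 = -259004723699/3774937890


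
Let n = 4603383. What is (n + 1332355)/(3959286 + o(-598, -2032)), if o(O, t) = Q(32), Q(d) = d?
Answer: 2967869/1979659 ≈ 1.4992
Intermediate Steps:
o(O, t) = 32
(n + 1332355)/(3959286 + o(-598, -2032)) = (4603383 + 1332355)/(3959286 + 32) = 5935738/3959318 = 5935738*(1/3959318) = 2967869/1979659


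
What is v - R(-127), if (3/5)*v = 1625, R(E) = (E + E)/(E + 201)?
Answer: 301006/111 ≈ 2711.8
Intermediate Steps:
R(E) = 2*E/(201 + E) (R(E) = (2*E)/(201 + E) = 2*E/(201 + E))
v = 8125/3 (v = (5/3)*1625 = 8125/3 ≈ 2708.3)
v - R(-127) = 8125/3 - 2*(-127)/(201 - 127) = 8125/3 - 2*(-127)/74 = 8125/3 - 1*(-127/37) = 8125/3 + 127/37 = 301006/111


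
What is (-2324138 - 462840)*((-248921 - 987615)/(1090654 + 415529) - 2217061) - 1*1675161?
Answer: 1329507915816992737/215169 ≈ 6.1789e+12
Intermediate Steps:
(-2324138 - 462840)*((-248921 - 987615)/(1090654 + 415529) - 2217061) - 1*1675161 = -2786978*(-1236536/1506183 - 2217061) - 1675161 = -2786978*(-1236536*1/1506183 - 2217061) - 1675161 = -2786978*(-176648/215169 - 2217061) - 1675161 = -2786978*(-477042974957/215169) - 1675161 = 1329508276259709946/215169 - 1675161 = 1329507915816992737/215169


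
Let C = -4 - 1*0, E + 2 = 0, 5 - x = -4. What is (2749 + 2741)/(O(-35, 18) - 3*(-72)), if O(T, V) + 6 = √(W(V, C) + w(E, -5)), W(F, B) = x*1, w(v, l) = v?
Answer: 164700/6299 - 5490*√7/44093 ≈ 25.818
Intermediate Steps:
x = 9 (x = 5 - 1*(-4) = 5 + 4 = 9)
E = -2 (E = -2 + 0 = -2)
C = -4 (C = -4 + 0 = -4)
W(F, B) = 9 (W(F, B) = 9*1 = 9)
O(T, V) = -6 + √7 (O(T, V) = -6 + √(9 - 2) = -6 + √7)
(2749 + 2741)/(O(-35, 18) - 3*(-72)) = (2749 + 2741)/((-6 + √7) - 3*(-72)) = 5490/((-6 + √7) + 216) = 5490/(210 + √7)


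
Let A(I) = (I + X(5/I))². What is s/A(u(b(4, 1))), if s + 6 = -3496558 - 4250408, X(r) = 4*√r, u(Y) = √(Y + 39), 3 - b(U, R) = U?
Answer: -2796656892/(19*√38 + 2*√5*38^(¾))² ≈ -81212.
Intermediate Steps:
b(U, R) = 3 - U
u(Y) = √(39 + Y)
A(I) = (I + 4*√5*√(1/I))² (A(I) = (I + 4*√(5/I))² = (I + 4*(√5*√(1/I)))² = (I + 4*√5*√(1/I))²)
s = -7746972 (s = -6 + (-3496558 - 4250408) = -6 - 7746966 = -7746972)
s/A(u(b(4, 1))) = -7746972/(√(39 + (3 - 1*4)) + 4*√5*√(1/(√(39 + (3 - 1*4)))))² = -7746972/(√(39 + (3 - 4)) + 4*√5*√(1/(√(39 + (3 - 4)))))² = -7746972/(√(39 - 1) + 4*√5*√(1/(√(39 - 1))))² = -7746972/(√38 + 4*√5*√(1/(√38)))² = -7746972/(√38 + 4*√5*√(√38/38))² = -7746972/(√38 + 4*√5*(38^(¾)/38))² = -7746972/(√38 + 2*√5*38^(¾)/19)²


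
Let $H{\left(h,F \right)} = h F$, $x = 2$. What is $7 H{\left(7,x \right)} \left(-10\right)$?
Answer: $-980$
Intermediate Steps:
$H{\left(h,F \right)} = F h$
$7 H{\left(7,x \right)} \left(-10\right) = 7 \cdot 2 \cdot 7 \left(-10\right) = 7 \cdot 14 \left(-10\right) = 98 \left(-10\right) = -980$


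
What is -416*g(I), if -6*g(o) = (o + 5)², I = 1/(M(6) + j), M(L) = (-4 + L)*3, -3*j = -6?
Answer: 21853/12 ≈ 1821.1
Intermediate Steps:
j = 2 (j = -⅓*(-6) = 2)
M(L) = -12 + 3*L
I = ⅛ (I = 1/((-12 + 3*6) + 2) = 1/((-12 + 18) + 2) = 1/(6 + 2) = 1/8 = ⅛ ≈ 0.12500)
g(o) = -(5 + o)²/6 (g(o) = -(o + 5)²/6 = -(5 + o)²/6)
-416*g(I) = -(-208)*(5 + ⅛)²/3 = -(-208)*(41/8)²/3 = -(-208)*1681/(3*64) = -416*(-1681/384) = 21853/12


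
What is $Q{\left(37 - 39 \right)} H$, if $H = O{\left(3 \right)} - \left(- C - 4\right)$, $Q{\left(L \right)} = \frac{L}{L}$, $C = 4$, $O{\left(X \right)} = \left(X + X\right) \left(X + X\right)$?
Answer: $44$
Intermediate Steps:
$O{\left(X \right)} = 4 X^{2}$ ($O{\left(X \right)} = 2 X 2 X = 4 X^{2}$)
$Q{\left(L \right)} = 1$
$H = 44$ ($H = 4 \cdot 3^{2} - \left(\left(-1\right) 4 - 4\right) = 4 \cdot 9 - \left(-4 - 4\right) = 36 - -8 = 36 + 8 = 44$)
$Q{\left(37 - 39 \right)} H = 1 \cdot 44 = 44$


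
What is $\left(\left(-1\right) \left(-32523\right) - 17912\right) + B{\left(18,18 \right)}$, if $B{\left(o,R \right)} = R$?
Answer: $14629$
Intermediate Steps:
$\left(\left(-1\right) \left(-32523\right) - 17912\right) + B{\left(18,18 \right)} = \left(\left(-1\right) \left(-32523\right) - 17912\right) + 18 = \left(32523 - 17912\right) + 18 = 14611 + 18 = 14629$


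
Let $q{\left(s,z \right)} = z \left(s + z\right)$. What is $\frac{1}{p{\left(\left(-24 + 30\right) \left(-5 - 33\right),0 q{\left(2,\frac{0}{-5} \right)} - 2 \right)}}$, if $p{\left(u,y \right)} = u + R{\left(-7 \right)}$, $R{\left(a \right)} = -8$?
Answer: $- \frac{1}{236} \approx -0.0042373$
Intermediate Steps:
$p{\left(u,y \right)} = -8 + u$ ($p{\left(u,y \right)} = u - 8 = -8 + u$)
$\frac{1}{p{\left(\left(-24 + 30\right) \left(-5 - 33\right),0 q{\left(2,\frac{0}{-5} \right)} - 2 \right)}} = \frac{1}{-8 + \left(-24 + 30\right) \left(-5 - 33\right)} = \frac{1}{-8 + 6 \left(-38\right)} = \frac{1}{-8 - 228} = \frac{1}{-236} = - \frac{1}{236}$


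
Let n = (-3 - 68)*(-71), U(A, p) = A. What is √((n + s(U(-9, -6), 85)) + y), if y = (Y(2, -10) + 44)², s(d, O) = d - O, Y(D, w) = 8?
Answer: √7651 ≈ 87.470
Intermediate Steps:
n = 5041 (n = -71*(-71) = 5041)
y = 2704 (y = (8 + 44)² = 52² = 2704)
√((n + s(U(-9, -6), 85)) + y) = √((5041 + (-9 - 1*85)) + 2704) = √((5041 + (-9 - 85)) + 2704) = √((5041 - 94) + 2704) = √(4947 + 2704) = √7651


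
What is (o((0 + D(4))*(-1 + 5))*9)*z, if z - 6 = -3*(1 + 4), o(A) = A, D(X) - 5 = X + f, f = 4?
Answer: -4212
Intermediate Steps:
D(X) = 9 + X (D(X) = 5 + (X + 4) = 5 + (4 + X) = 9 + X)
z = -9 (z = 6 - 3*(1 + 4) = 6 - 3*5 = 6 - 15 = -9)
(o((0 + D(4))*(-1 + 5))*9)*z = (((0 + (9 + 4))*(-1 + 5))*9)*(-9) = (((0 + 13)*4)*9)*(-9) = ((13*4)*9)*(-9) = (52*9)*(-9) = 468*(-9) = -4212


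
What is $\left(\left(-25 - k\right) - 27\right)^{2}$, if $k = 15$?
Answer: $4489$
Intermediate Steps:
$\left(\left(-25 - k\right) - 27\right)^{2} = \left(\left(-25 - 15\right) - 27\right)^{2} = \left(-40 - 27\right)^{2} = \left(-67\right)^{2} = 4489$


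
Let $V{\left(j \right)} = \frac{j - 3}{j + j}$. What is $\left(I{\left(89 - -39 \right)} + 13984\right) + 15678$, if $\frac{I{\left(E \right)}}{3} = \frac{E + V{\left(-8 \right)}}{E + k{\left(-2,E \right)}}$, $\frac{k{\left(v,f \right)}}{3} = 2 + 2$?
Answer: $\frac{66449057}{2240} \approx 29665.0$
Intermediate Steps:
$k{\left(v,f \right)} = 12$ ($k{\left(v,f \right)} = 3 \left(2 + 2\right) = 3 \cdot 4 = 12$)
$V{\left(j \right)} = \frac{-3 + j}{2 j}$
$I{\left(E \right)} = \frac{3 \left(\frac{11}{16} + E\right)}{12 + E}$ ($I{\left(E \right)} = 3 \frac{E + \frac{-3 - 8}{2 \left(-8\right)}}{E + 12} = 3 \frac{E + \frac{1}{2} \left(- \frac{1}{8}\right) \left(-11\right)}{12 + E} = 3 \frac{E + \frac{11}{16}}{12 + E} = 3 \frac{\frac{11}{16} + E}{12 + E} = \frac{3 \left(\frac{11}{16} + E\right)}{12 + E}$)
$\left(I{\left(89 - -39 \right)} + 13984\right) + 15678 = \left(\frac{3 \left(11 + 16 \left(89 - -39\right)\right)}{16 \left(12 + \left(89 - -39\right)\right)} + 13984\right) + 15678 = \left(\frac{3 \left(11 + 16 \left(89 + 39\right)\right)}{16 \left(12 + \left(89 + 39\right)\right)} + 13984\right) + 15678 = \left(\frac{3 \left(11 + 16 \cdot 128\right)}{16 \left(12 + 128\right)} + 13984\right) + 15678 = \left(\frac{3 \left(11 + 2048\right)}{16 \cdot 140} + 13984\right) + 15678 = \left(\frac{3}{16} \cdot \frac{1}{140} \cdot 2059 + 13984\right) + 15678 = \left(\frac{6177}{2240} + 13984\right) + 15678 = \frac{31330337}{2240} + 15678 = \frac{66449057}{2240}$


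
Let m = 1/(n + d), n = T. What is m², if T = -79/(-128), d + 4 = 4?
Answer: 16384/6241 ≈ 2.6252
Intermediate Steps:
d = 0 (d = -4 + 4 = 0)
T = 79/128 (T = -79*(-1/128) = 79/128 ≈ 0.61719)
n = 79/128 ≈ 0.61719
m = 128/79 (m = 1/(79/128 + 0) = 1/(79/128) = 128/79 ≈ 1.6203)
m² = (128/79)² = 16384/6241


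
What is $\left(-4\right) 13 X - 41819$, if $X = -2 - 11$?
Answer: $-41143$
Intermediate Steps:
$X = -13$
$\left(-4\right) 13 X - 41819 = \left(-4\right) 13 \left(-13\right) - 41819 = \left(-52\right) \left(-13\right) - 41819 = 676 - 41819 = -41143$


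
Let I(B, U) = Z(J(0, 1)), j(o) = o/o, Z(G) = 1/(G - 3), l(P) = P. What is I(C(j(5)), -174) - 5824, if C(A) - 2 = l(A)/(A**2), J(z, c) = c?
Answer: -11649/2 ≈ -5824.5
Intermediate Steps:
Z(G) = 1/(-3 + G)
j(o) = 1
C(A) = 2 + 1/A (C(A) = 2 + A/(A**2) = 2 + A/A**2 = 2 + 1/A)
I(B, U) = -1/2 (I(B, U) = 1/(-3 + 1) = 1/(-2) = -1/2)
I(C(j(5)), -174) - 5824 = -1/2 - 5824 = -11649/2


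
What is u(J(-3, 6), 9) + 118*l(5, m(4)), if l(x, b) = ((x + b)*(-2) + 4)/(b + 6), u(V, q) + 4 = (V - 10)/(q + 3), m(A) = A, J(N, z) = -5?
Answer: -3409/20 ≈ -170.45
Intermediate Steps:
u(V, q) = -4 + (-10 + V)/(3 + q) (u(V, q) = -4 + (V - 10)/(q + 3) = -4 + (-10 + V)/(3 + q))
l(x, b) = (4 - 2*b - 2*x)/(6 + b) (l(x, b) = ((b + x)*(-2) + 4)/(6 + b) = ((-2*b - 2*x) + 4)/(6 + b) = (4 - 2*b - 2*x)/(6 + b))
u(J(-3, 6), 9) + 118*l(5, m(4)) = (-22 - 5 - 4*9)/(3 + 9) + 118*(2*(2 - 1*4 - 1*5)/(6 + 4)) = (-22 - 5 - 36)/12 + 118*(2*(2 - 4 - 5)/10) = (1/12)*(-63) + 118*(2*(1/10)*(-7)) = -21/4 + 118*(-7/5) = -21/4 - 826/5 = -3409/20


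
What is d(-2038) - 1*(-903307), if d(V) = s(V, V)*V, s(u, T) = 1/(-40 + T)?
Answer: 938536992/1039 ≈ 9.0331e+5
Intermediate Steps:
d(V) = V/(-40 + V)
d(-2038) - 1*(-903307) = -2038/(-40 - 2038) - 1*(-903307) = -2038/(-2078) + 903307 = -2038*(-1/2078) + 903307 = 1019/1039 + 903307 = 938536992/1039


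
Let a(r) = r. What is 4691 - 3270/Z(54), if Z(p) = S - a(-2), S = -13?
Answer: 54871/11 ≈ 4988.3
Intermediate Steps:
Z(p) = -11 (Z(p) = -13 - 1*(-2) = -13 + 2 = -11)
4691 - 3270/Z(54) = 4691 - 3270/(-11) = 4691 - 3270*(-1/11) = 4691 + 3270/11 = 54871/11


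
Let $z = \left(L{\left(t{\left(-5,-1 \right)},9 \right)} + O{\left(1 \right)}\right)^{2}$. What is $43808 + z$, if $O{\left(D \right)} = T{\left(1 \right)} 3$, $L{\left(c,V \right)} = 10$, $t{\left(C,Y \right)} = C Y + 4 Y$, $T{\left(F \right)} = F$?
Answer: $43977$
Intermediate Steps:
$t{\left(C,Y \right)} = 4 Y + C Y$
$O{\left(D \right)} = 3$ ($O{\left(D \right)} = 1 \cdot 3 = 3$)
$z = 169$ ($z = \left(10 + 3\right)^{2} = 13^{2} = 169$)
$43808 + z = 43808 + 169 = 43977$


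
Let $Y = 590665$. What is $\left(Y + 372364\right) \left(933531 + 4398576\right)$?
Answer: $5134973672103$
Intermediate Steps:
$\left(Y + 372364\right) \left(933531 + 4398576\right) = \left(590665 + 372364\right) \left(933531 + 4398576\right) = 963029 \cdot 5332107 = 5134973672103$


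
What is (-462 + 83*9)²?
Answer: 81225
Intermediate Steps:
(-462 + 83*9)² = (-462 + 747)² = 285² = 81225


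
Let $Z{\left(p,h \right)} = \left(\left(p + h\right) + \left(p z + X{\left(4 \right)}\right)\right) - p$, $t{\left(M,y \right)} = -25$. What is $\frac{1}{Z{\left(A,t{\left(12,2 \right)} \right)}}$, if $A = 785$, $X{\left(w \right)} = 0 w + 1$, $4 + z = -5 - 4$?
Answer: $- \frac{1}{10229} \approx -9.7761 \cdot 10^{-5}$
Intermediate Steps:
$z = -13$ ($z = -4 - 9 = -13$)
$X{\left(w \right)} = 1$ ($X{\left(w \right)} = 0 + 1 = 1$)
$Z{\left(p,h \right)} = 1 + h - 13 p$ ($Z{\left(p,h \right)} = \left(\left(p + h\right) + \left(p \left(-13\right) + 1\right)\right) - p = \left(\left(h + p\right) - \left(-1 + 13 p\right)\right) - p = \left(1 + h - 12 p\right) - p = 1 + h - 13 p$)
$\frac{1}{Z{\left(A,t{\left(12,2 \right)} \right)}} = \frac{1}{1 - 25 - 10205} = \frac{1}{-10229} = - \frac{1}{10229}$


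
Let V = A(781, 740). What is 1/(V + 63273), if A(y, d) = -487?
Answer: 1/62786 ≈ 1.5927e-5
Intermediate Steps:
V = -487
1/(V + 63273) = 1/(-487 + 63273) = 1/62786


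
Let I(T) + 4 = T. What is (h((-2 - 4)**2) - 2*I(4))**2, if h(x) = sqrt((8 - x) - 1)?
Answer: -29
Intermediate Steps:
I(T) = -4 + T
h(x) = sqrt(7 - x)
(h((-2 - 4)**2) - 2*I(4))**2 = (sqrt(7 - (-2 - 4)**2) - 2*(-4 + 4))**2 = (sqrt(7 - 1*(-6)**2) - 2*0)**2 = (sqrt(7 - 1*36) + 0)**2 = (sqrt(7 - 36) + 0)**2 = (sqrt(-29) + 0)**2 = (I*sqrt(29) + 0)**2 = (I*sqrt(29))**2 = -29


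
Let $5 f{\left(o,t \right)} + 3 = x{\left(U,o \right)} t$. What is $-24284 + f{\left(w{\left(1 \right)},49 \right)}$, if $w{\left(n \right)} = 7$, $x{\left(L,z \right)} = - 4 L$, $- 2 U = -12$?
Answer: $- \frac{122599}{5} \approx -24520.0$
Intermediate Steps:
$U = 6$ ($U = \left(- \frac{1}{2}\right) \left(-12\right) = 6$)
$f{\left(o,t \right)} = - \frac{3}{5} - \frac{24 t}{5}$ ($f{\left(o,t \right)} = - \frac{3}{5} + \frac{\left(-4\right) 6 t}{5} = - \frac{3}{5} + \frac{\left(-24\right) t}{5} = - \frac{3}{5} - \frac{24 t}{5}$)
$-24284 + f{\left(w{\left(1 \right)},49 \right)} = -24284 - \frac{1179}{5} = - \frac{122599}{5}$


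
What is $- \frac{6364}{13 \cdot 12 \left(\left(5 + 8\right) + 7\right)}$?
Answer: $- \frac{1591}{780} \approx -2.0397$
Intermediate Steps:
$- \frac{6364}{13 \cdot 12 \left(\left(5 + 8\right) + 7\right)} = - \frac{6364}{156 \left(13 + 7\right)} = - \frac{6364}{156 \cdot 20} = - \frac{6364}{3120} = \left(-6364\right) \frac{1}{3120} = - \frac{1591}{780}$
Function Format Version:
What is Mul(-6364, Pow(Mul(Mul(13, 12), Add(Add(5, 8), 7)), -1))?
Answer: Rational(-1591, 780) ≈ -2.0397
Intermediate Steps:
Mul(-6364, Pow(Mul(Mul(13, 12), Add(Add(5, 8), 7)), -1)) = Mul(-6364, Pow(Mul(156, Add(13, 7)), -1)) = Mul(-6364, Pow(Mul(156, 20), -1)) = Mul(-6364, Pow(3120, -1)) = Mul(-6364, Rational(1, 3120)) = Rational(-1591, 780)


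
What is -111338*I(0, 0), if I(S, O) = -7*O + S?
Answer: 0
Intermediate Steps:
I(S, O) = S - 7*O
-111338*I(0, 0) = -111338*(0 - 7*0) = -111338*(0 + 0) = -111338*0 = 0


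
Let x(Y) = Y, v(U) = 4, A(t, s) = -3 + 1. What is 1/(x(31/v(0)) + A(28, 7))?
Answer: 4/23 ≈ 0.17391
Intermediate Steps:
A(t, s) = -2
1/(x(31/v(0)) + A(28, 7)) = 1/(31/4 - 2) = 1/(23/4) = 4/23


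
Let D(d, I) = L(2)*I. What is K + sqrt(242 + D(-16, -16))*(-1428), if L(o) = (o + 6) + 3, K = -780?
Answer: -780 - 1428*sqrt(66) ≈ -12381.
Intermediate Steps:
L(o) = 9 + o (L(o) = (6 + o) + 3 = 9 + o)
D(d, I) = 11*I (D(d, I) = (9 + 2)*I = 11*I)
K + sqrt(242 + D(-16, -16))*(-1428) = -780 + sqrt(242 + 11*(-16))*(-1428) = -780 + sqrt(242 - 176)*(-1428) = -780 + sqrt(66)*(-1428) = -780 - 1428*sqrt(66)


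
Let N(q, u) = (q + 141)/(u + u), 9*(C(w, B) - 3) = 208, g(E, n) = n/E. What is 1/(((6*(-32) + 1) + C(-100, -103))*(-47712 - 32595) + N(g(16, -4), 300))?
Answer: 2400/31780157363 ≈ 7.5519e-8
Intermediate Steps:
C(w, B) = 235/9 (C(w, B) = 3 + (⅑)*208 = 3 + 208/9 = 235/9)
N(q, u) = (141 + q)/(2*u) (N(q, u) = (141 + q)/((2*u)) = (141 + q)*(1/(2*u)) = (141 + q)/(2*u))
1/(((6*(-32) + 1) + C(-100, -103))*(-47712 - 32595) + N(g(16, -4), 300)) = 1/(((6*(-32) + 1) + 235/9)*(-47712 - 32595) + (½)*(141 - 4/16)/300) = 1/(((-192 + 1) + 235/9)*(-80307) + (½)*(1/300)*(141 - 4*1/16)) = 1/((-191 + 235/9)*(-80307) + (½)*(1/300)*(141 - ¼)) = 1/(-1484/9*(-80307) + (½)*(1/300)*(563/4)) = 1/(13241732 + 563/2400) = 1/(31780157363/2400) = 2400/31780157363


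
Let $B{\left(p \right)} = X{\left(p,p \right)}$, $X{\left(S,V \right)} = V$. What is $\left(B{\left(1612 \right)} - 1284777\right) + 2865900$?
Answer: $1582735$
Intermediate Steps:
$B{\left(p \right)} = p$
$\left(B{\left(1612 \right)} - 1284777\right) + 2865900 = \left(1612 - 1284777\right) + 2865900 = -1283165 + 2865900 = 1582735$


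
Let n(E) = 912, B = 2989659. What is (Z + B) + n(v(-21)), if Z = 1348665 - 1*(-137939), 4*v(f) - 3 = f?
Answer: 4477175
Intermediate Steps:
v(f) = 3/4 + f/4
Z = 1486604 (Z = 1348665 + 137939 = 1486604)
(Z + B) + n(v(-21)) = (1486604 + 2989659) + 912 = 4476263 + 912 = 4477175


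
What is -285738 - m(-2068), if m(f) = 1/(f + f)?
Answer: -1181812367/4136 ≈ -2.8574e+5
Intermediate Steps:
m(f) = 1/(2*f)
-285738 - m(-2068) = -285738 - 1/(2*(-2068)) = -285738 - (-1)/(2*2068) = -285738 - 1*(-1/4136) = -285738 + 1/4136 = -1181812367/4136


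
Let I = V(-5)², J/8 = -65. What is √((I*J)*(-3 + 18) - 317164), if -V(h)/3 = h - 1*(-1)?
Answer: 2*I*√360091 ≈ 1200.2*I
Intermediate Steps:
J = -520 (J = 8*(-65) = -520)
V(h) = -3 - 3*h (V(h) = -3*(h - 1*(-1)) = -3*(h + 1) = -3*(1 + h) = -3 - 3*h)
I = 144 (I = (-3 - 3*(-5))² = (-3 + 15)² = 12² = 144)
√((I*J)*(-3 + 18) - 317164) = √((144*(-520))*(-3 + 18) - 317164) = √(-74880*15 - 317164) = √(-1123200 - 317164) = √(-1440364) = 2*I*√360091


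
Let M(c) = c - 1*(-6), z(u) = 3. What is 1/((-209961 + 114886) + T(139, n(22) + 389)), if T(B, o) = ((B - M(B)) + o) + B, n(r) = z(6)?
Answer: -1/94550 ≈ -1.0576e-5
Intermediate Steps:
M(c) = 6 + c (M(c) = c + 6 = 6 + c)
n(r) = 3
T(B, o) = -6 + B + o (T(B, o) = ((B - (6 + B)) + o) + B = ((B + (-6 - B)) + o) + B = (-6 + o) + B = -6 + B + o)
1/((-209961 + 114886) + T(139, n(22) + 389)) = 1/((-209961 + 114886) + (-6 + 139 + (3 + 389))) = 1/(-95075 + (-6 + 139 + 392)) = 1/(-95075 + 525) = 1/(-94550) = -1/94550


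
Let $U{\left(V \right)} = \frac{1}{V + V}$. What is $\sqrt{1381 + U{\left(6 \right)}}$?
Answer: $\frac{\sqrt{49719}}{6} \approx 37.163$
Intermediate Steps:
$U{\left(V \right)} = \frac{1}{2 V}$
$\sqrt{1381 + U{\left(6 \right)}} = \sqrt{1381 + \frac{1}{2 \cdot 6}} = \sqrt{1381 + \frac{1}{2} \cdot \frac{1}{6}} = \sqrt{1381 + \frac{1}{12}} = \sqrt{\frac{16573}{12}} = \frac{\sqrt{49719}}{6}$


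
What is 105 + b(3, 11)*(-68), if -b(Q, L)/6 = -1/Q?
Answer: -31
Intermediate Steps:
b(Q, L) = 6/Q (b(Q, L) = -(-6)/Q = 6/Q)
105 + b(3, 11)*(-68) = 105 + (6/3)*(-68) = 105 + (6*(⅓))*(-68) = 105 + 2*(-68) = 105 - 136 = -31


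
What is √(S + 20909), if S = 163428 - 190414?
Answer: I*√6077 ≈ 77.955*I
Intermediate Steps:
S = -26986
√(S + 20909) = √(-26986 + 20909) = √(-6077) = I*√6077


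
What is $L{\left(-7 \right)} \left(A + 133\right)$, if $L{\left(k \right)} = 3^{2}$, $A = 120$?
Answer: $2277$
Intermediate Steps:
$L{\left(k \right)} = 9$
$L{\left(-7 \right)} \left(A + 133\right) = 9 \left(120 + 133\right) = 9 \cdot 253 = 2277$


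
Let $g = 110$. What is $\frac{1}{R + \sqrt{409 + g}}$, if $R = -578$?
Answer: $- \frac{578}{333565} - \frac{\sqrt{519}}{333565} \approx -0.0018011$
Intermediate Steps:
$\frac{1}{R + \sqrt{409 + g}} = \frac{1}{-578 + \sqrt{409 + 110}} = \frac{1}{-578 + \sqrt{519}}$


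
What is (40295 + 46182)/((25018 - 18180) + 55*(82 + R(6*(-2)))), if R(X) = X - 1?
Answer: 86477/10633 ≈ 8.1329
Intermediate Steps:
R(X) = -1 + X
(40295 + 46182)/((25018 - 18180) + 55*(82 + R(6*(-2)))) = (40295 + 46182)/((25018 - 18180) + 55*(82 + (-1 + 6*(-2)))) = 86477/(6838 + 55*(82 + (-1 - 12))) = 86477/(6838 + 55*(82 - 13)) = 86477/(6838 + 55*69) = 86477/(6838 + 3795) = 86477/10633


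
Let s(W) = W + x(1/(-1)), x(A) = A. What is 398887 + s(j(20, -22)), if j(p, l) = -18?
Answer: 398868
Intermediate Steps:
s(W) = -1 + W (s(W) = W + 1/(-1) = W - 1 = -1 + W)
398887 + s(j(20, -22)) = 398887 + (-1 - 18) = 398887 - 19 = 398868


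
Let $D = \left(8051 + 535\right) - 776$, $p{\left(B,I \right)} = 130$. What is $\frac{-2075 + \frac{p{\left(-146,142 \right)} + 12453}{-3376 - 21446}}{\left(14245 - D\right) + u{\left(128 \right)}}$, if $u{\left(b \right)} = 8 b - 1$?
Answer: $- \frac{51518233}{185122476} \approx -0.27829$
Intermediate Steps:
$u{\left(b \right)} = -1 + 8 b$
$D = 7810$ ($D = 8586 - 776 = 7810$)
$\frac{-2075 + \frac{p{\left(-146,142 \right)} + 12453}{-3376 - 21446}}{\left(14245 - D\right) + u{\left(128 \right)}} = \frac{-2075 + \frac{130 + 12453}{-3376 - 21446}}{\left(14245 - 7810\right) + \left(-1 + 8 \cdot 128\right)} = \frac{-2075 + \frac{12583}{-24822}}{\left(14245 - 7810\right) + \left(-1 + 1024\right)} = \frac{-2075 + 12583 \left(- \frac{1}{24822}\right)}{6435 + 1023} = \frac{-2075 - \frac{12583}{24822}}{7458} = \left(- \frac{51518233}{24822}\right) \frac{1}{7458} = - \frac{51518233}{185122476}$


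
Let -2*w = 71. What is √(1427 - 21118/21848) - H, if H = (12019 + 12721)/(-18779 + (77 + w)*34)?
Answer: 6185/4342 + √42543487959/5462 ≈ 39.187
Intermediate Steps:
w = -71/2 (w = -½*71 = -71/2 ≈ -35.500)
H = -6185/4342 (H = (12019 + 12721)/(-18779 + (77 - 71/2)*34) = 24740/(-18779 + (83/2)*34) = 24740/(-18779 + 1411) = 24740/(-17368) = 24740*(-1/17368) = -6185/4342 ≈ -1.4245)
√(1427 - 21118/21848) - H = √(1427 - 21118/21848) - 1*(-6185/4342) = √(1427 - 21118*1/21848) + 6185/4342 = √(1427 - 10559/10924) + 6185/4342 = √(15577989/10924) + 6185/4342 = √42543487959/5462 + 6185/4342 = 6185/4342 + √42543487959/5462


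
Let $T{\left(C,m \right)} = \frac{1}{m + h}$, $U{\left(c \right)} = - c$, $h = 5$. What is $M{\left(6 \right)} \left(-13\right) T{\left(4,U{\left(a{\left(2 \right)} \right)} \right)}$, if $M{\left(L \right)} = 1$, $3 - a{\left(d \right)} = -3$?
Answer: $13$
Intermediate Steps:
$a{\left(d \right)} = 6$ ($a{\left(d \right)} = 3 - -3 = 3 + 3 = 6$)
$T{\left(C,m \right)} = \frac{1}{5 + m}$ ($T{\left(C,m \right)} = \frac{1}{m + 5} = \frac{1}{5 + m}$)
$M{\left(6 \right)} \left(-13\right) T{\left(4,U{\left(a{\left(2 \right)} \right)} \right)} = \frac{1 \left(-13\right)}{5 - 6} = - \frac{13}{5 - 6} = - \frac{13}{-1} = \left(-13\right) \left(-1\right) = 13$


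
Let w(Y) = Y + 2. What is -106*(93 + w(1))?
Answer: -10176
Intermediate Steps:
w(Y) = 2 + Y
-106*(93 + w(1)) = -106*(93 + (2 + 1)) = -106*(93 + 3) = -106*96 = -10176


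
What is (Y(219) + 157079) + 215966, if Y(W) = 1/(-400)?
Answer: 149217999/400 ≈ 3.7305e+5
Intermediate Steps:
Y(W) = -1/400
(Y(219) + 157079) + 215966 = (-1/400 + 157079) + 215966 = 62831599/400 + 215966 = 149217999/400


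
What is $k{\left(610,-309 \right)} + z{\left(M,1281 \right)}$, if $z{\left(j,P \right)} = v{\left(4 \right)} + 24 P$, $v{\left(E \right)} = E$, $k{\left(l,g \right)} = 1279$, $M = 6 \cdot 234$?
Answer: $32027$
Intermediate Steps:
$M = 1404$
$z{\left(j,P \right)} = 4 + 24 P$
$k{\left(610,-309 \right)} + z{\left(M,1281 \right)} = 1279 + \left(4 + 24 \cdot 1281\right) = 1279 + \left(4 + 30744\right) = 1279 + 30748 = 32027$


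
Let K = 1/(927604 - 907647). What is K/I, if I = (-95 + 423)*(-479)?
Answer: -1/3135484184 ≈ -3.1893e-10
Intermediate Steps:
K = 1/19957 ≈ 5.0108e-5
I = -157112 (I = 328*(-479) = -157112)
K/I = (1/19957)/(-157112) = (1/19957)*(-1/157112) = -1/3135484184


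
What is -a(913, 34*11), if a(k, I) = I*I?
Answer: -139876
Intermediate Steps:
a(k, I) = I**2
-a(913, 34*11) = -(34*11)**2 = -1*374**2 = -1*139876 = -139876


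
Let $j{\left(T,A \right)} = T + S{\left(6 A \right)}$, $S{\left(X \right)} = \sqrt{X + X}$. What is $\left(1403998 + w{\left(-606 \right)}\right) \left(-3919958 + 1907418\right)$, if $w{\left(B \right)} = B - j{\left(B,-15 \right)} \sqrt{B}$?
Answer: $-2824382535680 - 12075240 \sqrt{3030} - 1219599240 i \sqrt{606} \approx -2.825 \cdot 10^{12} - 3.0023 \cdot 10^{10} i$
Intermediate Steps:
$S{\left(X \right)} = \sqrt{2} \sqrt{X}$ ($S{\left(X \right)} = \sqrt{2 X} = \sqrt{2} \sqrt{X}$)
$j{\left(T,A \right)} = T + 2 \sqrt{3} \sqrt{A}$ ($j{\left(T,A \right)} = T + \sqrt{2} \sqrt{6 A} = T + \sqrt{2} \sqrt{6} \sqrt{A} = T + 2 \sqrt{3} \sqrt{A}$)
$w{\left(B \right)} = B - \sqrt{B} \left(B + 6 i \sqrt{5}\right)$ ($w{\left(B \right)} = B - \left(B + 2 \sqrt{3} \sqrt{-15}\right) \sqrt{B} = B - \left(B + 2 \sqrt{3} i \sqrt{15}\right) \sqrt{B} = B - \left(B + 6 i \sqrt{5}\right) \sqrt{B} = B - \sqrt{B} \left(B + 6 i \sqrt{5}\right)$)
$\left(1403998 + w{\left(-606 \right)}\right) \left(-3919958 + 1907418\right) = \left(1403998 - \left(606 + \sqrt{-606} \left(-606 + 6 i \sqrt{5}\right)\right)\right) \left(-3919958 + 1907418\right) = \left(1403998 - \left(606 + i \sqrt{606} \left(-606 + 6 i \sqrt{5}\right)\right)\right) \left(-2012540\right) = \left(1403392 - i \sqrt{606} \left(-606 + 6 i \sqrt{5}\right)\right) \left(-2012540\right) = -2824382535680 + 2012540 i \sqrt{606} \left(-606 + 6 i \sqrt{5}\right)$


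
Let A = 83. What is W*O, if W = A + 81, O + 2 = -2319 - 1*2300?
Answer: -757844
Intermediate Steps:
O = -4621 (O = -2 + (-2319 - 1*2300) = -2 + (-2319 - 2300) = -2 - 4619 = -4621)
W = 164 (W = 83 + 81 = 164)
W*O = 164*(-4621) = -757844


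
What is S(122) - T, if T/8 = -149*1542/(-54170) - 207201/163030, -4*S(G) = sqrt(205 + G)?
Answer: -10493347428/441566755 - sqrt(327)/4 ≈ -28.285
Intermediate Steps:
S(G) = -sqrt(205 + G)/4
T = 10493347428/441566755 (T = 8*(-149*1542/(-54170) - 207201/163030) = 8*(-229758*(-1/54170) - 207201*1/163030) = 8*(114879/27085 - 207201/163030) = 8*(2623336857/883133510) = 10493347428/441566755 ≈ 23.764)
S(122) - T = -sqrt(205 + 122)/4 - 1*10493347428/441566755 = -sqrt(327)/4 - 10493347428/441566755 = -10493347428/441566755 - sqrt(327)/4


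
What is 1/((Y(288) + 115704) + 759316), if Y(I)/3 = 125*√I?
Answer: 43751/38280975020 - 45*√2/7656195004 ≈ 1.1346e-6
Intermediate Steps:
Y(I) = 375*√I (Y(I) = 3*(125*√I) = 375*√I)
1/((Y(288) + 115704) + 759316) = 1/((375*√288 + 115704) + 759316) = 1/((375*(12*√2) + 115704) + 759316) = 1/((4500*√2 + 115704) + 759316) = 1/((115704 + 4500*√2) + 759316) = 1/(875020 + 4500*√2)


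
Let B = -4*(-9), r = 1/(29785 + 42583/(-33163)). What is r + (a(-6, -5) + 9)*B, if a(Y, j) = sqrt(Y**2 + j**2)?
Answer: 320020461691/987717372 + 36*sqrt(61) ≈ 605.17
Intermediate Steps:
r = 33163/987717372 (r = 1/(29785 + 42583*(-1/33163)) = 1/(29785 - 42583/33163) = 1/(987717372/33163) = 33163/987717372 ≈ 3.3575e-5)
B = 36
r + (a(-6, -5) + 9)*B = 33163/987717372 + (sqrt((-6)**2 + (-5)**2) + 9)*36 = 33163/987717372 + (sqrt(36 + 25) + 9)*36 = 33163/987717372 + (sqrt(61) + 9)*36 = 33163/987717372 + (9 + sqrt(61))*36 = 33163/987717372 + (324 + 36*sqrt(61)) = 320020461691/987717372 + 36*sqrt(61)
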